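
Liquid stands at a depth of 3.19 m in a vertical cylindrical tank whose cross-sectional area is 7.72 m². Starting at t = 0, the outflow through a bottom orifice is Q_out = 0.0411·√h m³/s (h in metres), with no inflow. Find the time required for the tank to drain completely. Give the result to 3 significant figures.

Accumulation of liquid (constant cross-section A): A dh/dt = −0.0411 √h.
Separate and integrate: 2(√h − √h₀) = −(0.0411/A) t.
Set h = 0: 2√h₀ = (0.0411/A) t_empty ⇒ t_empty = 2A√h₀/0.0411.
t_empty = 2·7.72·√3.19/0.0411 = 15.440·1.7861/0.0411 = 670.97 s.

671 s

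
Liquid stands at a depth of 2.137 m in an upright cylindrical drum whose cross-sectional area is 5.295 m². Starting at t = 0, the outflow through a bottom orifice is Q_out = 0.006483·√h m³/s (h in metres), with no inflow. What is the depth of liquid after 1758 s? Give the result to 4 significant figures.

Accumulation of liquid (constant cross-section A): A dh/dt = −0.006483 √h.
This is separable: 2 d(√h)/dt = −0.006483/A, so √h = √h₀ − (0.006483/(2A)) t.
√h = √2.137 − 0.006483·1758/(2·5.295) = 1.46185 − 1.07621 = 0.385633.
h = 0.385633² = 0.148713 m.

0.1487 m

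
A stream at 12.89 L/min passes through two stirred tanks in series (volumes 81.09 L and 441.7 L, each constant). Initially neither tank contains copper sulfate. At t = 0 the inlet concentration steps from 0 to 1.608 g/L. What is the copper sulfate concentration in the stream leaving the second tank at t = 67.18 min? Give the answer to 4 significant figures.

1.331 g/L

Time constants: τᵢ = Vᵢ/Q for each well-mixed tank.
τ₁ = 81.09/12.89 = 6.29092 min; τ₂ = 441.7/12.89 = 34.2669 min.
Tank 1: C₁ = C_in(1 − e^(−t/τ₁)). Tank 2 (τ₁ ≠ τ₂): C₂ = C_in[1 − (τ₁ e^(−t/τ₁) − τ₂ e^(−t/τ₂))/(τ₁ − τ₂)].
At t = 67.18: e^(−t/τ₁) = 2.30262e-05, e^(−t/τ₂) = 0.140789.
C₂ = 1.608·[1 − (6.29092·2.30262e-05 − 34.2669·0.140789)/(-27.9760)] = 1.608·0.827557 = 1.33071 g/L.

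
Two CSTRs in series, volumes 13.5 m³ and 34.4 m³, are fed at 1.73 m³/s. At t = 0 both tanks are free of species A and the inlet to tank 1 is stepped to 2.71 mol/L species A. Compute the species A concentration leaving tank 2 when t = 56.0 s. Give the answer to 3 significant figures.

Time constants: τᵢ = Vᵢ/Q for each well-mixed tank.
τ₁ = 13.5/1.73 = 7.8035 s; τ₂ = 34.4/1.73 = 19.884 s.
Tank 1: C₁ = C_in(1 − e^(−t/τ₁)). Tank 2 (τ₁ ≠ τ₂): C₂ = C_in[1 − (τ₁ e^(−t/τ₁) − τ₂ e^(−t/τ₂))/(τ₁ − τ₂)].
At t = 56.0: e^(−t/τ₁) = 0.00076449, e^(−t/τ₂) = 0.059828.
C₂ = 2.71·[1 − (7.8035·0.00076449 − 19.884·0.059828)/(-12.081)] = 2.71·0.90202 = 2.4445 mol/L.

2.44 mol/L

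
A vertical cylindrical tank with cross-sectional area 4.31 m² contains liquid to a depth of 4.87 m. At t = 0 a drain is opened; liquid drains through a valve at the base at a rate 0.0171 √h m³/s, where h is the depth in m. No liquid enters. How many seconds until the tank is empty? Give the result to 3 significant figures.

1110 s

With no inflow, A dh/dt = −0.0171 √h.
This is separable: 2 d(√h)/dt = −0.0171/A, so √h = √h₀ − (0.0171/(2A)) t.
Tank is empty when √h = 0: t_empty = 2A√h₀/0.0171.
t_empty = 2·4.31·√4.87/0.0171 = 8.6200·2.2068/0.0171 = 1112.4 s.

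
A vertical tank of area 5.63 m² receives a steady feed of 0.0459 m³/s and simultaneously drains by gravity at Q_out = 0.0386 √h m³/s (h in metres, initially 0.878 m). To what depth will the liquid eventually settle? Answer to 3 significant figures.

A dh/dt = Q_in − 0.0386 √h. Steady state requires inflow = outflow:
Q_in = 0.0386 √h_ss ⇒ √h_ss = 0.0459/0.0386 = 1.1891.
h_ss = 1.1891² = 1.4140 m. (Since h₀ = 0.878 m < h_ss, the level will rise toward this value.)

1.41 m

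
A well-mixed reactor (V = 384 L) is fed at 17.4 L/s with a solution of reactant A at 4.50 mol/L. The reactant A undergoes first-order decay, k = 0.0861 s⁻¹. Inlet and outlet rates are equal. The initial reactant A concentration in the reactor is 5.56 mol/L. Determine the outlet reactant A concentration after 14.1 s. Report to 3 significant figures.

Accumulation = in − out − consumed: V dC/dt = Q C_in − Q C − k V C.
This is linear with rate a = Q/V + k = 0.13141 s⁻¹.
C_ss = Q C_in/(Q + kV) = 1.5517 mol/L; C(t) = C_ss + (C₀ − C_ss) e^(−a t).
C(14.1) = 1.5517 + (4.0083)·e^(−0.13141·14.1) = 1.5517 + (4.0083)·0.15678 = 2.1801 mol/L.

2.18 mol/L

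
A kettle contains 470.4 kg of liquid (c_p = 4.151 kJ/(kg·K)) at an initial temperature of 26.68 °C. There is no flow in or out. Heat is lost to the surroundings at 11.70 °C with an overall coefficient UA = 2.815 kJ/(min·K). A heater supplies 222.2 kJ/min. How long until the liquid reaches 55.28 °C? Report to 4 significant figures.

411.2 min

M c_p dT/dt = −UA(T − T_amb) + Q̇.
τ = M c_p/UA = 693.652 min; T_ss = T_amb + Q̇/UA = 11.70 + 222.2/2.815 = 90.6343 °C.
T(t) = T_ss + (T₀ − T_ss)e^(−t/τ); set T = 55.28:
t = −τ ln[(T − T_ss)/(T₀ − T_ss)] = −693.652 · ln(0.552806) = 411.162 min.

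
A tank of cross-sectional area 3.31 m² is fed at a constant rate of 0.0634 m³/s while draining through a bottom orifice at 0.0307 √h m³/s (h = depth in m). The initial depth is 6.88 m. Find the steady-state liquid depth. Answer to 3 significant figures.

A dh/dt = Q_in − 0.0307 √h. Steady state requires inflow = outflow:
Q_in = 0.0307 √h_ss ⇒ √h_ss = 0.0634/0.0307 = 2.0651.
h_ss = 2.0651² = 4.2648 m. (Since h₀ = 6.88 m > h_ss, the level will fall toward this value.)

4.26 m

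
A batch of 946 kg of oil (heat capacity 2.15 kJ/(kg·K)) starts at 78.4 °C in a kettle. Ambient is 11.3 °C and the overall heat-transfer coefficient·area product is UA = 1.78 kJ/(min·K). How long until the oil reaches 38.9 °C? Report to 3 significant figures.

M c_p dT/dt = −UA(T − T_amb).
τ = M c_p/UA = 1142.6 min; T_ss = T_amb = 11.300 °C.
T(t) = T_ss + (T₀ − T_ss)e^(−t/τ); set T = 38.9:
t = −τ ln[(T − T_ss)/(T₀ − T_ss)] = −1142.6 · ln(0.41133) = 1015.1 min.

1020 min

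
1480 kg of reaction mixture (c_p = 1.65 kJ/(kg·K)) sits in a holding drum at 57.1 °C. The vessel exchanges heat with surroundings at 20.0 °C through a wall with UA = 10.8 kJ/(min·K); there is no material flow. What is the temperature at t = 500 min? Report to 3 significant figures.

Heat balance on the well-mixed liquid: M c_p dT/dt = −UA(T − T_amb).
dT/dt = (T_ss − T)/τ with T_ss = T_amb = 20.000 °C, τ = M c_p/UA = 1480·1.65/10.8 = 226.11 min.
Solution: T(t) = T_ss + (T₀ − T_ss) e^(−t/τ).
T(500) = 20.000 + (37.100)·0.10956 = 24.065 °C.

24.1 °C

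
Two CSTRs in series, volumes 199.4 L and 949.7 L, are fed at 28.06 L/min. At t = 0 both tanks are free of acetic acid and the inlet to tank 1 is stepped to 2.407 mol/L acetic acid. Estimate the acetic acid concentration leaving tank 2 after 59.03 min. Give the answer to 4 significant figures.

Each tank obeys Vᵢ dCᵢ/dt = Q(Cᵢ₋₁ − Cᵢ), so τᵢ = Vᵢ/Q.
τ₁ = 199.4/28.06 = 7.10620 min; τ₂ = 949.7/28.06 = 33.8453 min.
Solving the cascade with C₁(0)=C₂(0)=0 gives C₂(t) = C_in[1 − (τ₁ e^(−t/τ₁) − τ₂ e^(−t/τ₂))/(τ₁ − τ₂)].
At t = 59.03: e^(−t/τ₁) = 0.000246825, e^(−t/τ₂) = 0.174800.
C₂ = 2.407·[1 − (7.10620·0.000246825 − 33.8453·0.174800)/(-26.7391)] = 2.407·0.778810 = 1.87460 mol/L.

1.875 mol/L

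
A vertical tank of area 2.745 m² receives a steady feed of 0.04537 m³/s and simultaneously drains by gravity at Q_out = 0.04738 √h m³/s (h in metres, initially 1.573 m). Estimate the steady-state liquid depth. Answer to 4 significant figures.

Unsteady balance on liquid volume: A dh/dt = Q_in − 0.04738 √h. At steady state dh/dt = 0:
Q_in = 0.04738 √h_ss ⇒ √h_ss = 0.04537/0.04738 = 0.957577.
h_ss = 0.957577² = 0.916954 m. (Since h₀ = 1.573 m > h_ss, the level will fall toward this value.)

0.9170 m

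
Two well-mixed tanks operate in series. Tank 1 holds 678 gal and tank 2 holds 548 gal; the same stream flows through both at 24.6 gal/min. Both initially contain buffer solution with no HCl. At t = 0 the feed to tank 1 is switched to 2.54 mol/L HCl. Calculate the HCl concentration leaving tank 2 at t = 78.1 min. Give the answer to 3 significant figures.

Time constants: τᵢ = Vᵢ/Q for each well-mixed tank.
τ₁ = 678/24.6 = 27.561 min; τ₂ = 548/24.6 = 22.276 min.
Tank 1: C₁ = C_in(1 − e^(−t/τ₁)). Tank 2 (τ₁ ≠ τ₂): C₂ = C_in[1 − (τ₁ e^(−t/τ₁) − τ₂ e^(−t/τ₂))/(τ₁ − τ₂)].
At t = 78.1: e^(−t/τ₁) = 0.058794, e^(−t/τ₂) = 0.030018.
C₂ = 2.54·[1 − (27.561·0.058794 − 22.276·0.030018)/(5.2846)] = 2.54·0.81991 = 2.0826 mol/L.

2.08 mol/L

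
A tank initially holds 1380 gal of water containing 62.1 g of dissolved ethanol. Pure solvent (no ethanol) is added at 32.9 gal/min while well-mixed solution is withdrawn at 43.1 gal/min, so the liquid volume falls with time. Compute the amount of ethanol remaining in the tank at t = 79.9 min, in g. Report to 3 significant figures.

Let m(t) be the amount of ethanol. Volume: V(t) = V₀ + (Q_in − Q_out) t = 1380 − 10.200 t; V(79.9) = 565.02 gal.
No ethanol enters, so dm/dt = −Q_out · (m/V).
dm/m = −Q_out dt/(V₀ − 10.200 t); integrating gives ln(m/m₀) = −(Q_out/(Q_in−Q_out)) ln(V/V₀).
m = m₀ (V₀/V)^(Q_out/(Q_in−Q_out)) = 62.1 × (1380/565.02)^(-4.2255) = 1.4269 g.

1.43 g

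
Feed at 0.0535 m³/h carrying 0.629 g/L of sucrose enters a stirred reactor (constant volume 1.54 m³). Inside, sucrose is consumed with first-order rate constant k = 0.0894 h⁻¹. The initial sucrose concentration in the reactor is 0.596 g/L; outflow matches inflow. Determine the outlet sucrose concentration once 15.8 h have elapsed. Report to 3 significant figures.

V dC/dt = Q(C_in − C) − k V C.
This is linear with rate a = Q/V + k = 0.12414 h⁻¹.
C_ss = Q C_in/(Q + kV) = 0.17602 g/L; C(t) = C_ss + (C₀ − C_ss) e^(−a t).
C(15.8) = 0.17602 + (0.41998)·e^(−0.12414·15.8) = 0.17602 + (0.41998)·0.14066 = 0.23510 g/L.

0.235 g/L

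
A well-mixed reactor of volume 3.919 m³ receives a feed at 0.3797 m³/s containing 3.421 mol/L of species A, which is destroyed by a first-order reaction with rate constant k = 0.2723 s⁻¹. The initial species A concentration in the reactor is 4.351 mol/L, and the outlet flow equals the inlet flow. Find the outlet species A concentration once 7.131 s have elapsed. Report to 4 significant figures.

1.146 mol/L

Species balance: V dC/dt = Q C_in − Q C − k V C.
This is linear with rate a = Q/V + k = 0.369187 s⁻¹.
C_ss = Q C_in/(Q + kV) = 0.897784 mol/L; C(t) = C_ss + (C₀ − C_ss) e^(−a t).
C(7.131) = 0.897784 + (3.45322)·e^(−0.369187·7.131) = 0.897784 + (3.45322)·0.0718861 = 1.14602 mol/L.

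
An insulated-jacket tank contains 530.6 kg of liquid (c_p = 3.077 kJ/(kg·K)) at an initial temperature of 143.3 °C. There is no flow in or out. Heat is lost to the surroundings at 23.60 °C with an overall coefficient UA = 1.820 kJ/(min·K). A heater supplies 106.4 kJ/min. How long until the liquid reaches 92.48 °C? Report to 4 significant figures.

1589 min

M c_p dT/dt = −UA(T − T_amb) + Q̇.
τ = M c_p/UA = 897.064 min; T_ss = T_amb + Q̇/UA = 23.60 + 106.4/1.820 = 82.0615 °C.
T(t) = T_ss + (T₀ − T_ss)e^(−t/τ); set T = 92.48:
t = −τ ln[(T − T_ss)/(T₀ − T_ss)] = −897.064 · ln(0.170129) = 1588.88 min.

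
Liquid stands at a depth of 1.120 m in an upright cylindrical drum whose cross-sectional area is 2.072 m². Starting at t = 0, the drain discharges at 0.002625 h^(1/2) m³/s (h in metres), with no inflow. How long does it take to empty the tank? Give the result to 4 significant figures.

A dh/dt = −Q_out = −0.002625 √h.
∫ h^(−1/2) dh = −(0.002625/A) ∫ dt, giving 2√h = 2√h₀ − (0.002625/A) t.
Set h = 0: 2√h₀ = (0.002625/A) t_empty ⇒ t_empty = 2A√h₀/0.002625.
t_empty = 2·2.072·√1.120/0.002625 = 4.14400·1.05830/0.002625 = 1670.70 s.

1671 s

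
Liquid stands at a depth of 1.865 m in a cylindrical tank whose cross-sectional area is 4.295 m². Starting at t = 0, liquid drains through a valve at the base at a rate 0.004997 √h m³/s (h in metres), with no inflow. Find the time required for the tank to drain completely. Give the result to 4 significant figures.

2348 s

Volume balance on the tank: A dh/dt = −0.004997 √h.
This is separable: 2 d(√h)/dt = −0.004997/A, so √h = √h₀ − (0.004997/(2A)) t.
Set h = 0: 2√h₀ = (0.004997/A) t_empty ⇒ t_empty = 2A√h₀/0.004997.
t_empty = 2·4.295·√1.865/0.004997 = 8.59000·1.36565/0.004997 = 2347.60 s.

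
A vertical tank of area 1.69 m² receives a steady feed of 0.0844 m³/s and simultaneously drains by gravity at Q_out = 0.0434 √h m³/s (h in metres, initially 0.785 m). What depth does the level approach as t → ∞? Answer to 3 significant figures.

3.78 m

A dh/dt = Q_in − 0.0434 √h. Steady state requires inflow = outflow:
Q_in = 0.0434 √h_ss ⇒ √h_ss = 0.0844/0.0434 = 1.9447.
h_ss = 1.9447² = 3.7819 m. (Since h₀ = 0.785 m < h_ss, the level will rise toward this value.)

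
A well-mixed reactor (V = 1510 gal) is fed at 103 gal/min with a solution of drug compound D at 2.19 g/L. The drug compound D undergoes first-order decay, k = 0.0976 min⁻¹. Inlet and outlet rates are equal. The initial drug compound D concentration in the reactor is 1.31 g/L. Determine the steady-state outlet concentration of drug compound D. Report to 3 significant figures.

0.901 g/L

Species balance: V dC/dt = Q C_in − Q C − k V C.
Steady state (dC/dt = 0): C_ss = Q C_in/(Q + kV) = C_in/(1 + kV/Q).
C_ss = 103·2.19/(103 + 0.0976·1510) = 225.57/250.38 = 0.90093 g/L.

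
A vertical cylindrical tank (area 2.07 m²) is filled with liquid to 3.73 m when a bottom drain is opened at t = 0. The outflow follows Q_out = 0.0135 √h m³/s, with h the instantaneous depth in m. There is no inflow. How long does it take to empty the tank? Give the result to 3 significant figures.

592 s

With no inflow, A dh/dt = −0.0135 √h.
This is separable: 2 d(√h)/dt = −0.0135/A, so √h = √h₀ − (0.0135/(2A)) t.
Set h = 0: 2√h₀ = (0.0135/A) t_empty ⇒ t_empty = 2A√h₀/0.0135.
t_empty = 2·2.07·√3.73/0.0135 = 4.1400·1.9313/0.0135 = 592.27 s.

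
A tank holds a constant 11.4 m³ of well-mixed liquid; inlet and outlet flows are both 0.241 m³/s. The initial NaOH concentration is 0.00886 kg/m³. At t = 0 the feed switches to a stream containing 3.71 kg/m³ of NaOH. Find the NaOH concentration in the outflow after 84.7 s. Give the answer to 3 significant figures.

Accumulation = in − out for the solute gives V dC/dt = Q(C_in − C).
Time constant τ = V/Q = 11.4/0.241 = 47.303 s.
This is linear first-order; C(t) = C_in + (C₀ − C_in) e^(−t/τ).
C(84.7) = 3.71 + (0.00886 − 3.71)·e^(−84.7/47.303) = 3.71 + (-3.7011)·0.16686 = 3.0924 kg/m³.

3.09 kg/m³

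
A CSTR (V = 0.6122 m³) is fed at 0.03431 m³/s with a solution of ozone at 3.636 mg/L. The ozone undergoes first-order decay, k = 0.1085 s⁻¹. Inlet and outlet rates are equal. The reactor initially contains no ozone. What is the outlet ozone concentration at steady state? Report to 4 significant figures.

Accumulation = in − out − consumed: V dC/dt = Q C_in − Q C − k V C.
At steady state: 0 = Q C_in − (Q + kV) C_ss, so C_ss = Q C_in/(Q + kV).
C_ss = 0.03431·3.636/(0.03431 + 0.1085·0.6122) = 0.124751/0.100734 = 1.23843 mg/L.

1.238 mg/L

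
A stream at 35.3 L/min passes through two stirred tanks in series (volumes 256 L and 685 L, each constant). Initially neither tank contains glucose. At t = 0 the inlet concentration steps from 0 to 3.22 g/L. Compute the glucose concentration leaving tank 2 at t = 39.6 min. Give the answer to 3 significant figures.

Time constants: τᵢ = Vᵢ/Q for each well-mixed tank.
τ₁ = 256/35.3 = 7.2521 min; τ₂ = 685/35.3 = 19.405 min.
Tank 1: C₁ = C_in(1 − e^(−t/τ₁)). Tank 2 (τ₁ ≠ τ₂): C₂ = C_in[1 − (τ₁ e^(−t/τ₁) − τ₂ e^(−t/τ₂))/(τ₁ − τ₂)].
At t = 39.6: e^(−t/τ₁) = 0.0042516, e^(−t/τ₂) = 0.12994.
C₂ = 3.22·[1 − (7.2521·0.0042516 − 19.405·0.12994)/(-12.153)] = 3.22·0.79506 = 2.5601 g/L.

2.56 g/L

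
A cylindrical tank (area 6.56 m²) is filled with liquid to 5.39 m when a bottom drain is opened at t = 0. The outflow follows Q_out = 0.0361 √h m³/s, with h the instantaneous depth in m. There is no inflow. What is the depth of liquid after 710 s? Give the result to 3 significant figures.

Volume balance on the tank: A dh/dt = −0.0361 √h.
Separate and integrate: 2(√h − √h₀) = −(0.0361/A) t.
√h = √5.39 − 0.0361·710/(2·6.56) = 2.3216 − 1.9536 = 0.36806.
h = 0.36806² = 0.13546 m.

0.135 m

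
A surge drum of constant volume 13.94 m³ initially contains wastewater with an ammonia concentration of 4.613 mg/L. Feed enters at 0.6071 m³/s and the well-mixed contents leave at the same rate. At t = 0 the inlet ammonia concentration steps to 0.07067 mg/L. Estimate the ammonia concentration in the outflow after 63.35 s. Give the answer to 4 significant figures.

0.3585 mg/L

Accumulation = in − out for the solute gives V dC/dt = Q(C_in − C).
So dC/dt = (C_in − C)/τ with τ = V/Q = 13.94/0.6071 = 22.9616 s.
C approaches C_in exponentially: C(t) = C_in + (C₀ − C_in) e^(−t/τ).
C(63.35) = 0.07067 + (4.613 − 0.07067)·e^(−63.35/22.9616) = 0.07067 + (4.54233)·0.0633582 = 0.358464 mg/L.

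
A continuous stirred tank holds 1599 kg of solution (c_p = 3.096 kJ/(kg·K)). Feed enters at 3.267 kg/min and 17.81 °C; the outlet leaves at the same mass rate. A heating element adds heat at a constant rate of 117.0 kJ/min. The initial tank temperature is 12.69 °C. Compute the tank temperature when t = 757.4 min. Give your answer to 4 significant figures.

M c_p dT/dt = ṁ c_p (T_in − T) + Q̇.
τ = M/ṁ = 489.440 min; T_ss = T_in + Q̇/(ṁ c_p) = 17.81 + 117.0/(3.267·3.096) = 29.3774 °C.
Integrating: T(t) = T_ss + (T₀ − T_ss) e^(−t/τ).
T(757.4) = 29.3774 + (-16.6874)·e^(−757.4/489.440) = 29.3774 + (-16.6874)·0.212783 = 25.8266 °C.

25.83 °C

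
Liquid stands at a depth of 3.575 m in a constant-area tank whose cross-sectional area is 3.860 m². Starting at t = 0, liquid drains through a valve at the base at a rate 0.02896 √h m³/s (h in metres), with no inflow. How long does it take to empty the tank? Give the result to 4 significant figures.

504.0 s

A dh/dt = −Q_out = −0.02896 √h.
This is separable: 2 d(√h)/dt = −0.02896/A, so √h = √h₀ − (0.02896/(2A)) t.
Set h = 0: 2√h₀ = (0.02896/A) t_empty ⇒ t_empty = 2A√h₀/0.02896.
t_empty = 2·3.860·√3.575/0.02896 = 7.72000·1.89077/0.02896 = 504.030 s.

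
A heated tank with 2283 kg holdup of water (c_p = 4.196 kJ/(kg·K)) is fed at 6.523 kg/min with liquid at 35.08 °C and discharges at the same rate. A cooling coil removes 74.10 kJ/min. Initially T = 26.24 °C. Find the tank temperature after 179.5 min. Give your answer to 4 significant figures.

M c_p dT/dt = ṁ c_p (T_in − T) − Q̇.
τ = M/ṁ = 349.992 min; T_ss = T_in − Q̇/(ṁ c_p) = 35.08 − 74.10/(6.523·4.196) = 32.3727 °C.
T approaches T_ss exponentially: T(t) = T_ss + (T₀ − T_ss) e^(−t/τ).
T(179.5) = 32.3727 + (-6.13271)·e^(−179.5/349.992) = 32.3727 + (-6.13271)·0.598776 = 28.7006 °C.

28.70 °C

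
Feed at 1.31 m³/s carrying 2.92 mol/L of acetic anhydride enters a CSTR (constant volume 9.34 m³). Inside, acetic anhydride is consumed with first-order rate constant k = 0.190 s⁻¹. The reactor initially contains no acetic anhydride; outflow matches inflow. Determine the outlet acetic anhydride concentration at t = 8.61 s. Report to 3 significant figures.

V dC/dt = Q(C_in − C) − k V C.
This is linear with rate a = Q/V + k = 0.33026 s⁻¹.
C_ss = Q C_in/(Q + kV) = 1.2401 mol/L; C(t) = C_ss + (C₀ − C_ss) e^(−a t).
C(8.61) = 1.2401 + (-1.2401)·e^(−0.33026·8.61) = 1.2401 + (-1.2401)·0.058221 = 1.1679 mol/L.

1.17 mol/L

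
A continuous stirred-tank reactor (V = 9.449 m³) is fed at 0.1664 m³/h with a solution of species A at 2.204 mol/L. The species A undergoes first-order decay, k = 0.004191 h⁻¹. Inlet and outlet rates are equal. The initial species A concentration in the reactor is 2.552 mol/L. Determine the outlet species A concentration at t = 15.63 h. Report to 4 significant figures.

2.329 mol/L

Species balance: V dC/dt = Q C_in − Q C − k V C.
This is linear with rate a = Q/V + k = 0.0218013 h⁻¹.
C_ss = Q C_in/(Q + kV) = 1.78031 mol/L; C(t) = C_ss + (C₀ − C_ss) e^(−a t).
C(15.63) = 1.78031 + (0.771688)·e^(−0.0218013·15.63) = 1.78031 + (0.771688)·0.711233 = 2.32916 mol/L.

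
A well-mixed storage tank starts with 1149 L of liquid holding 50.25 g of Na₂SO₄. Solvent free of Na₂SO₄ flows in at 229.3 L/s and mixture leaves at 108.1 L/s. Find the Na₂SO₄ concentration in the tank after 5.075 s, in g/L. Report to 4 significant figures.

0.01943 g/L

Total volume: dV/dt = Q_in − Q_out = 121.200 L/s, so V(t) = 1149 + 121.200 t and V(5.075) = 1764.09 L.
No Na₂SO₄ enters, so dm/dt = −Q_out · (m/V).
dm/m = −Q_out dt/(V₀ + 121.200 t); integrating gives ln(m/m₀) = −(Q_out/(Q_in−Q_out)) ln(V/V₀).
m = m₀ (V₀/V)^(Q_out/(Q_in−Q_out)) = 50.25 × (1149/1764.09)^(0.891914) = 34.2816 g.
C = m/V = 34.2816/1764.09 = 0.0194330 g/L.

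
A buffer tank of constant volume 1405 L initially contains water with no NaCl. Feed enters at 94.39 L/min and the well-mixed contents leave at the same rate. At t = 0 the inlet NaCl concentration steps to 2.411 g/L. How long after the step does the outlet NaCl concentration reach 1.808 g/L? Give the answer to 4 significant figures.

20.63 min

Species balance: V dC/dt = Q(C_in − C) ⇒ τ = V/Q = 14.8851 min.
C(t) = C_in + (C₀ − C_in) e^(−t/τ). Set C = 1.808 and solve for t:
e^(−t/τ) = (C − C_in)/(C₀ − C_in) = (1.808 − 2.411)/(0 − 2.411) = 0.250104
t = −τ ln(…) = 14.8851 × 1.38588 = 20.6289 min.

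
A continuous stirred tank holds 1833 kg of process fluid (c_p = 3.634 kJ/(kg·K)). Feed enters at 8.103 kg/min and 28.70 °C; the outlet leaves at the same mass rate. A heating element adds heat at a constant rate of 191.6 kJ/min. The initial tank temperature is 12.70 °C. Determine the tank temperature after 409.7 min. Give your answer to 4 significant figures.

M c_p dT/dt = ṁ c_p (T_in − T) + Q̇.
Rearrange: dT/dt = (T_ss − T)/τ with τ = M/ṁ = 226.213 min and T_ss = T_in + Q̇/(ṁ c_p) = 35.2068 °C.
Solution: T(t) = T_ss + (T₀ − T_ss) e^(−t/τ).
T(409.7) = 35.2068 + (-22.5068)·e^(−409.7/226.213) = 35.2068 + (-22.5068)·0.163470 = 31.5276 °C.

31.53 °C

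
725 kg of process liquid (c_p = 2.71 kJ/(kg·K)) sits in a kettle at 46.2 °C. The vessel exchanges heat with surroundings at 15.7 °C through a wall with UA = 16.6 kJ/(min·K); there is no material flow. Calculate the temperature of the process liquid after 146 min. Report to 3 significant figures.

24.6 °C

M c_p dT/dt = −UA(T − T_amb).
dT/dt = (T_ss − T)/τ with T_ss = T_amb = 15.700 °C, τ = M c_p/UA = 725·2.71/16.6 = 118.36 min.
Integrating: T(t) = T_ss + (T₀ − T_ss) e^(−t/τ).
T(146) = 15.700 + (30.500)·0.29126 = 24.583 °C.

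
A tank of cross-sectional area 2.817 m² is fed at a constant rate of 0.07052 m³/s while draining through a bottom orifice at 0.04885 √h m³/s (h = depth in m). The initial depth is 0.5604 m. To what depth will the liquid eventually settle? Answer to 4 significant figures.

2.084 m

A dh/dt = Q_in − 0.04885 √h. Steady state requires inflow = outflow:
Q_in = 0.04885 √h_ss ⇒ √h_ss = 0.07052/0.04885 = 1.44360.
h_ss = 1.44360² = 2.08399 m. (Since h₀ = 0.5604 m < h_ss, the level will rise toward this value.)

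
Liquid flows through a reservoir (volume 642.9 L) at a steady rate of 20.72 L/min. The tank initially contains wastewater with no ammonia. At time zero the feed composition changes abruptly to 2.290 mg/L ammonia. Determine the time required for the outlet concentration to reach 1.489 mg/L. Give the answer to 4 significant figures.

32.59 min

Accumulation = in − out for the solute gives V dC/dt = Q(C_in − C), so τ = V/Q = 31.0280 min.
C(t) = C_in + (C₀ − C_in) e^(−t/τ). Set C = 1.489 and solve for t:
e^(−t/τ) = (C − C_in)/(C₀ − C_in) = (1.489 − 2.290)/(0 − 2.290) = 0.349782
t = −τ ln(…) = 31.0280 × 1.05045 = 32.5932 min.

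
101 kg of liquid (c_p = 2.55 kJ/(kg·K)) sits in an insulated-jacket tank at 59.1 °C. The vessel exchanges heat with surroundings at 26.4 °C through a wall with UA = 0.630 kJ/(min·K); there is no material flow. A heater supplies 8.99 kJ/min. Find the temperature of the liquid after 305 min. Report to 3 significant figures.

49.4 °C

First-law balance (no shaft work): M c_p dT/dt = −UA(T − T_amb) + Q̇.
dT/dt = (T_ss − T)/τ with T_ss = T_amb + Q̇/UA = 26.4 + 8.99/0.630 = 40.670 °C, τ = M c_p/UA = 101·2.55/0.630 = 408.81 min.
Solution: T(t) = T_ss + (T₀ − T_ss) e^(−t/τ).
T(305) = 40.670 + (18.430)·0.47423 = 49.410 °C.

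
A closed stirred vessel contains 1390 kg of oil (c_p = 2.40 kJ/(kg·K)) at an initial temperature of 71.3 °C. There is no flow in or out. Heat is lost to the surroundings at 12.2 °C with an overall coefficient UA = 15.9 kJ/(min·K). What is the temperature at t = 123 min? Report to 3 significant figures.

45.1 °C

First-law balance (no shaft work): M c_p dT/dt = −UA(T − T_amb).
dT/dt = (T_ss − T)/τ with T_ss = T_amb = 12.200 °C, τ = M c_p/UA = 1390·2.40/15.9 = 209.81 min.
Integrating: T(t) = T_ss + (T₀ − T_ss) e^(−t/τ).
T(123) = 12.200 + (59.100)·0.55641 = 45.084 °C.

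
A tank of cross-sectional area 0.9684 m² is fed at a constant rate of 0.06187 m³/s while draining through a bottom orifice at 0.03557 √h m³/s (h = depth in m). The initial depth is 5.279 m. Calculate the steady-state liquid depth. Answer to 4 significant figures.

3.025 m

Level balance: A dh/dt = 0.06187 − 0.03557 √h. Setting dh/dt = 0:
Q_in = 0.03557 √h_ss ⇒ √h_ss = 0.06187/0.03557 = 1.73939.
h_ss = 1.73939² = 3.02547 m. (Since h₀ = 5.279 m > h_ss, the level will fall toward this value.)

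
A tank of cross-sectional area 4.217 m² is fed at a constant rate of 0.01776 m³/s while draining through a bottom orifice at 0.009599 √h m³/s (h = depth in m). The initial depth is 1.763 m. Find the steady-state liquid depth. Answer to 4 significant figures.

A dh/dt = Q_in − 0.009599 √h. Steady state requires inflow = outflow:
Q_in = 0.009599 √h_ss ⇒ √h_ss = 0.01776/0.009599 = 1.85019.
h_ss = 1.85019² = 3.42321 m. (Since h₀ = 1.763 m < h_ss, the level will rise toward this value.)

3.423 m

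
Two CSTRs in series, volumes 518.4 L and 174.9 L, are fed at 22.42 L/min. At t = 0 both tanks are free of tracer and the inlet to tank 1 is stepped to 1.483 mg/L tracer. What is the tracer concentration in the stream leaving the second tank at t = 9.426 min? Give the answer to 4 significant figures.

0.2198 mg/L

Species balance on tank i: dCᵢ/dt = (Cᵢ₋₁ − Cᵢ)/τᵢ with τᵢ = Vᵢ/Q.
τ₁ = 518.4/22.42 = 23.1222 min; τ₂ = 174.9/22.42 = 7.80107 min.
Tank 1: C₁ = C_in(1 − e^(−t/τ₁)). Tank 2 (τ₁ ≠ τ₂): C₂ = C_in[1 − (τ₁ e^(−t/τ₁) − τ₂ e^(−t/τ₂))/(τ₁ − τ₂)].
At t = 9.426: e^(−t/τ₁) = 0.665205, e^(−t/τ₂) = 0.298706.
C₂ = 1.483·[1 − (23.1222·0.665205 − 7.80107·0.298706)/(15.3211)] = 1.483·0.148184 = 0.219758 mg/L.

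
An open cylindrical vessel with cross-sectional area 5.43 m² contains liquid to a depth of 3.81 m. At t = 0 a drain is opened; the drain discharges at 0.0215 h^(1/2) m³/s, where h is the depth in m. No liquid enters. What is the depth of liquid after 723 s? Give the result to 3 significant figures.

0.271 m

Unsteady balance on liquid volume: A dh/dt = −0.0215 √h.
This is separable: 2 d(√h)/dt = −0.0215/A, so √h = √h₀ − (0.0215/(2A)) t.
√h = √3.81 − 0.0215·723/(2·5.43) = 1.9519 − 1.4314 = 0.52057.
h = 0.52057² = 0.27099 m.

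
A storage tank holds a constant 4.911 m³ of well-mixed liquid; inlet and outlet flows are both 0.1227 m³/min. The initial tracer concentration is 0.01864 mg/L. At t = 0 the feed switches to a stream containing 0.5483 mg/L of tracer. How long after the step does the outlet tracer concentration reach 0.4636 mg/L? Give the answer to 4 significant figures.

73.37 min

Species balance: V dC/dt = Q(C_in − C) ⇒ τ = V/Q = 40.0244 min.
C(t) = C_in + (C₀ − C_in) e^(−t/τ). Set C = 0.4636 and solve for t:
e^(−t/τ) = (C − C_in)/(C₀ − C_in) = (0.4636 − 0.5483)/(0.01864 − 0.5483) = 0.159914
t = −τ ln(…) = 40.0244 × 1.83312 = 73.3696 min.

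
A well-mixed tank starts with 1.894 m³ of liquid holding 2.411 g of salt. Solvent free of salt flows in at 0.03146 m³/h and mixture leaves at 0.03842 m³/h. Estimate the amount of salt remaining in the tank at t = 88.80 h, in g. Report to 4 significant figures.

0.2724 g

Let m(t) be the amount of salt. Volume: V(t) = V₀ + (Q_in − Q_out) t = 1.894 − 0.00696000 t; V(88.80) = 1.27595 m³.
Species balance (pure solvent in): dm/dt = −Q_out · m/V(t).
Separate: dm/m = −Q_out dt/V(t) ⇒ ln(m/m₀) = −(Q_out/(Q_in−Q_out)) ln(V/V₀).
m = m₀ (V₀/V)^(Q_out/(Q_in−Q_out)) = 2.411 × (1.894/1.27595)^(-5.52011) = 0.272424 g.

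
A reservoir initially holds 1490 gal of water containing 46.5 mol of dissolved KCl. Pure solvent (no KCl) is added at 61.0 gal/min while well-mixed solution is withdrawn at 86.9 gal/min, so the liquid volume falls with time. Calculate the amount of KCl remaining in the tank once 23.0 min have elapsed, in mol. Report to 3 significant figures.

8.39 mol

Total volume: dV/dt = Q_in − Q_out = -25.900 gal/min, so V(t) = 1490 − 25.900 t and V(23.0) = 894.30 gal.
Species balance (pure solvent in): dm/dt = −Q_out · m/V(t).
dm/m = −Q_out dt/(V₀ − 25.900 t); integrating gives ln(m/m₀) = −(Q_out/(Q_in−Q_out)) ln(V/V₀).
m = m₀ (V₀/V)^(Q_out/(Q_in−Q_out)) = 46.5 × (1490/894.30)^(-3.3552) = 8.3867 mol.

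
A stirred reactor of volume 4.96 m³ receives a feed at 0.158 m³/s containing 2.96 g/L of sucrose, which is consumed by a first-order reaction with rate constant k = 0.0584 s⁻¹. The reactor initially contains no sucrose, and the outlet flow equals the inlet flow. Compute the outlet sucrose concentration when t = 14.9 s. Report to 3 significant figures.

Accumulation = in − out − consumed: V dC/dt = Q C_in − Q C − k V C.
This is linear with rate a = Q/V + k = 0.090255 s⁻¹.
C_ss = Q C_in/(Q + kV) = 1.0447 g/L; C(t) = C_ss + (C₀ − C_ss) e^(−a t).
C(14.9) = 1.0447 + (-1.0447)·e^(−0.090255·14.9) = 1.0447 + (-1.0447)·0.26059 = 0.77247 g/L.

0.772 g/L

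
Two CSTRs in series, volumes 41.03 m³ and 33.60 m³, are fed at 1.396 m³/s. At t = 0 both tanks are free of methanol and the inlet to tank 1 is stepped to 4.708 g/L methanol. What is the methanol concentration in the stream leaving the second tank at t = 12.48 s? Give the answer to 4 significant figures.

Each tank obeys Vᵢ dCᵢ/dt = Q(Cᵢ₋₁ − Cᵢ), so τᵢ = Vᵢ/Q.
τ₁ = 41.03/1.396 = 29.3911 s; τ₂ = 33.60/1.396 = 24.0688 s.
Tank 1: C₁ = C_in(1 − e^(−t/τ₁)). Tank 2 (τ₁ ≠ τ₂): C₂ = C_in[1 − (τ₁ e^(−t/τ₁) − τ₂ e^(−t/τ₂))/(τ₁ − τ₂)].
At t = 12.48: e^(−t/τ₁) = 0.654020, e^(−t/τ₂) = 0.595404.
C₂ = 4.708·[1 − (29.3911·0.654020 − 24.0688·0.595404)/(5.32235)] = 4.708·0.0809112 = 0.380930 g/L.

0.3809 g/L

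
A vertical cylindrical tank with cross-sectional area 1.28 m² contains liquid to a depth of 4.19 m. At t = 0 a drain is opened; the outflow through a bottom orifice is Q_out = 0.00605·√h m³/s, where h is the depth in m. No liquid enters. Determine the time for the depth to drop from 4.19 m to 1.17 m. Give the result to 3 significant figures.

408 s

With no inflow, A dh/dt = −0.00605 √h.
∫ h^(−1/2) dh = −(0.00605/A) ∫ dt, giving 2√h = 2√h₀ − (0.00605/A) t.
t = 2A(√h₀ − √h)/0.00605 = 2·1.28·(√4.19 − √1.17)/0.00605
  = 2.5600 × (2.0469 − 1.0817) / 0.00605 = 408.45 s.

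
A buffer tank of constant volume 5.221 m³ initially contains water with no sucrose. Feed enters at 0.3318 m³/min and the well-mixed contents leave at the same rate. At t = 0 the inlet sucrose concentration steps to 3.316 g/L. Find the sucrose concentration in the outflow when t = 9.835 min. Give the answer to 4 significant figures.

1.541 g/L

Species balance on the tank: V dC/dt = Q(C_in − C).
Rewrite as dC/dt + C/τ = C_in/τ, τ = V/Q = 15.7354 min.
C approaches C_in exponentially: C(t) = C_in + (C₀ − C_in) e^(−t/τ).
C(9.835) = 3.316 + (0 − 3.316)·e^(−9.835/15.7354) = 3.316 + (-3.31600)·0.535248 = 1.54112 g/L.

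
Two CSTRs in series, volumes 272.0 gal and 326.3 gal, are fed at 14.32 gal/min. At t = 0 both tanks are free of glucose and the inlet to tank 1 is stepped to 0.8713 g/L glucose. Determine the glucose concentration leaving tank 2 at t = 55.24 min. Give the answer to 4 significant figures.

Species balance on tank i: dCᵢ/dt = (Cᵢ₋₁ − Cᵢ)/τᵢ with τᵢ = Vᵢ/Q.
τ₁ = 272.0/14.32 = 18.9944 min; τ₂ = 326.3/14.32 = 22.7863 min.
Tank 1: C₁ = C_in(1 − e^(−t/τ₁)). Tank 2 (τ₁ ≠ τ₂): C₂ = C_in[1 − (τ₁ e^(−t/τ₁) − τ₂ e^(−t/τ₂))/(τ₁ − τ₂)].
At t = 55.24: e^(−t/τ₁) = 0.0545726, e^(−t/τ₂) = 0.0885434.
C₂ = 0.8713·[1 − (18.9944·0.0545726 − 22.7863·0.0885434)/(-3.79190)] = 0.8713·0.741290 = 0.645886 g/L.

0.6459 g/L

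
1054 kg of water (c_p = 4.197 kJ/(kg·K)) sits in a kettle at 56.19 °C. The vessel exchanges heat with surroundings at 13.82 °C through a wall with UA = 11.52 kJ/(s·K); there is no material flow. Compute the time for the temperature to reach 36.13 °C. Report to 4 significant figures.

Lumped-capacitance energy balance: M c_p dT/dt = UA(T_amb − T).
τ = M c_p/UA = 383.996 s; T_ss = T_amb = 13.8200 °C.
T(t) = T_ss + (T₀ − T_ss)e^(−t/τ); set T = 36.13:
t = −τ ln[(T − T_ss)/(T₀ − T_ss)] = −383.996 · ln(0.526552) = 246.297 s.

246.3 s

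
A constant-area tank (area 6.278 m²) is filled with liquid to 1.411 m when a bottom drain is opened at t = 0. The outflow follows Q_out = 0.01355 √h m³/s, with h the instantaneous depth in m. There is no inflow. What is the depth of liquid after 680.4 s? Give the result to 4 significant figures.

With no inflow, A dh/dt = −0.01355 √h.
∫ h^(−1/2) dh = −(0.01355/A) ∫ dt, giving 2√h = 2√h₀ − (0.01355/A) t.
√h = √1.411 − 0.01355·680.4/(2·6.278) = 1.18786 − 0.734264 = 0.453591.
h = 0.453591² = 0.205745 m.

0.2057 m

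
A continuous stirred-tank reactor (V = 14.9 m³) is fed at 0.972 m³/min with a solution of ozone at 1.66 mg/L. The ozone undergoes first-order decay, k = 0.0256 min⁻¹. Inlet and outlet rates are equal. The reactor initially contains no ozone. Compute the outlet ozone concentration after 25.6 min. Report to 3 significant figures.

1.08 mg/L

V dC/dt = Q(C_in − C) − k V C.
This is linear with rate a = Q/V + k = 0.090835 min⁻¹.
C_ss = Q C_in/(Q + kV) = 1.1922 mg/L; C(t) = C_ss + (C₀ − C_ss) e^(−a t).
C(25.6) = 1.1922 + (-1.1922)·e^(−0.090835·25.6) = 1.1922 + (-1.1922)·0.097747 = 1.0756 mg/L.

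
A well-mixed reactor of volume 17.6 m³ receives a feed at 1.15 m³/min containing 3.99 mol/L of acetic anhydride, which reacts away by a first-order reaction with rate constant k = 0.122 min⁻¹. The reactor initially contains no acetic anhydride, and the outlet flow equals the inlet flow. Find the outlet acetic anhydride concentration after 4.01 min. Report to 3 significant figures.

Species balance: V dC/dt = Q C_in − Q C − k V C.
dC/dt = (Q/V) C_in − (Q/V + k) C; effective rate a = Q/V + k = 0.065341 + 0.122 = 0.18734 min⁻¹.
C_ss = Q C_in/(Q + kV) = 1.3916 mol/L; C(t) = C_ss + (C₀ − C_ss) e^(−a t).
C(4.01) = 1.3916 + (-1.3916)·e^(−0.18734·4.01) = 1.3916 + (-1.3916)·0.47178 = 0.73509 mol/L.

0.735 mol/L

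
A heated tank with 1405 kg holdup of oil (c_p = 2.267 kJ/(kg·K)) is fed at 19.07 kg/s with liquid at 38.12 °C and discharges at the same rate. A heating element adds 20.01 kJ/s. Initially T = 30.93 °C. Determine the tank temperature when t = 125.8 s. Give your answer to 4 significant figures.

37.20 °C

M c_p dT/dt = ṁ c_p (T_in − T) + Q̇.
τ = M/ṁ = 73.6759 s; T_ss = T_in + Q̇/(ṁ c_p) = 38.12 + 20.01/(19.07·2.267) = 38.5829 °C.
Solution: T(t) = T_ss + (T₀ − T_ss) e^(−t/τ).
T(125.8) = 38.5829 + (-7.65285)·e^(−125.8/73.6759) = 38.5829 + (-7.65285)·0.181323 = 37.1952 °C.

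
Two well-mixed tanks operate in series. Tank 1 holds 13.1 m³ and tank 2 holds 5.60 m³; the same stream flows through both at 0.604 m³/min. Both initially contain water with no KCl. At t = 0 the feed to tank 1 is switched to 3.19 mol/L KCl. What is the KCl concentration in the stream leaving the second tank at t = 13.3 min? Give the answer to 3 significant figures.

Species balance on tank i: dCᵢ/dt = (Cᵢ₋₁ − Cᵢ)/τᵢ with τᵢ = Vᵢ/Q.
τ₁ = 13.1/0.604 = 21.689 min; τ₂ = 5.60/0.604 = 9.2715 min.
Solving the cascade with C₁(0)=C₂(0)=0 gives C₂(t) = C_in[1 − (τ₁ e^(−t/τ₁) − τ₂ e^(−t/τ₂))/(τ₁ − τ₂)].
At t = 13.3: e^(−t/τ₁) = 0.54160, e^(−t/τ₂) = 0.23823.
C₂ = 3.19·[1 − (21.689·0.54160 − 9.2715·0.23823)/(12.417)] = 3.19·0.23188 = 0.73970 mol/L.

0.740 mol/L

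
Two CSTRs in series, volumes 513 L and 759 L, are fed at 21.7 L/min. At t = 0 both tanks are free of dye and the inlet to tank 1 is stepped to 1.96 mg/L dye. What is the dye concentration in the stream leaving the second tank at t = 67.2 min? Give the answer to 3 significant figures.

Species balance on tank i: dCᵢ/dt = (Cᵢ₋₁ − Cᵢ)/τᵢ with τᵢ = Vᵢ/Q.
τ₁ = 513/21.7 = 23.641 min; τ₂ = 759/21.7 = 34.977 min.
Solving the cascade with C₁(0)=C₂(0)=0 gives C₂(t) = C_in[1 − (τ₁ e^(−t/τ₁) − τ₂ e^(−t/τ₂))/(τ₁ − τ₂)].
At t = 67.2: e^(−t/τ₁) = 0.058276, e^(−t/τ₂) = 0.14642.
C₂ = 1.96·[1 − (23.641·0.058276 − 34.977·0.14642)/(-11.336)] = 1.96·0.66976 = 1.3127 mg/L.

1.31 mg/L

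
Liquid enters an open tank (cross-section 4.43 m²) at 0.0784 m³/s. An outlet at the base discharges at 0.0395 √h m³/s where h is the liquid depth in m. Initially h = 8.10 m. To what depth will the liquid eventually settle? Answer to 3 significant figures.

Unsteady balance on liquid volume: A dh/dt = Q_in − 0.0395 √h. At steady state dh/dt = 0:
Q_in = 0.0395 √h_ss ⇒ √h_ss = 0.0784/0.0395 = 1.9848.
h_ss = 1.9848² = 3.9395 m. (Since h₀ = 8.10 m > h_ss, the level will fall toward this value.)

3.94 m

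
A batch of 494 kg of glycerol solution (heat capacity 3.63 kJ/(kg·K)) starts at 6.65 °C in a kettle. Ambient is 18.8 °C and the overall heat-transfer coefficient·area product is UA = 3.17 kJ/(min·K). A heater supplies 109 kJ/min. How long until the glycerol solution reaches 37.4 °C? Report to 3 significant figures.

Unsteady energy balance on the tank contents: M c_p dT/dt = −UA(T − T_amb) + Q̇.
τ = M c_p/UA = 565.68 min; T_ss = T_amb + Q̇/UA = 18.8 + 109/3.17 = 53.185 °C.
T(t) = T_ss + (T₀ − T_ss)e^(−t/τ); set T = 37.4:
t = −τ ln[(T − T_ss)/(T₀ − T_ss)] = −565.68 · ln(0.33921) = 611.59 min.

612 min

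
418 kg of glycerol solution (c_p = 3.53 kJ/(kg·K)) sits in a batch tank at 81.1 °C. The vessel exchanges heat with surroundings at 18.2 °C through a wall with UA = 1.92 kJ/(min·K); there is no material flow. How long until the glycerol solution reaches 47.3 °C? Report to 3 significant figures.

Lumped-capacitance energy balance: M c_p dT/dt = UA(T_amb − T).
τ = M c_p/UA = 768.51 min; T_ss = T_amb = 18.200 °C.
T(t) = T_ss + (T₀ − T_ss)e^(−t/τ); set T = 47.3:
t = −τ ln[(T − T_ss)/(T₀ − T_ss)] = −768.51 · ln(0.46264) = 592.37 min.

592 min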